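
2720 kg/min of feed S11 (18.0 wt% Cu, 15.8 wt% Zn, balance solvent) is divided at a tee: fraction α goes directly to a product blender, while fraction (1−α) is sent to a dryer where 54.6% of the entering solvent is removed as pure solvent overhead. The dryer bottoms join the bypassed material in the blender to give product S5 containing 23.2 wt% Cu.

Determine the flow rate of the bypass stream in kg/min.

All 2720×0.180 = 489.6 kg/min of Cu reaches S5, so S5 = 489.6/0.232 = 2110.3 kg/min and vapour = 609.66 kg/min.
The evaporator receives (1−α)·2720 of feed at 0.662 solvent and removes 0.546 of that solvent:
0.546×0.662×(1−α)×2720 = 609.66
(1−α) = 609.66/983.15 = 0.6201;  α = 0.3799.
Bypass flow = 0.3799×2720 = 1033.3 kg/min.

1033 kg/min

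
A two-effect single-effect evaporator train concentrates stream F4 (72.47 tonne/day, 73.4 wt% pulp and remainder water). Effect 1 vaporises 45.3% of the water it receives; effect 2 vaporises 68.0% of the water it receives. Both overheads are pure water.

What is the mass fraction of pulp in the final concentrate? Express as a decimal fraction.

water in feed = 72.47×0.266 = 19.277 tonne/day.
After stage 1: water left = (1−0.453)×19.277 = 10.545; stream total = 63.738 tonne/day.
After stage 2: water left = (1−0.680)×10.545 = 3.3742; final concentrate = 56.567 tonne/day.
pulp fraction = 53.193/56.567 = 0.940.

0.940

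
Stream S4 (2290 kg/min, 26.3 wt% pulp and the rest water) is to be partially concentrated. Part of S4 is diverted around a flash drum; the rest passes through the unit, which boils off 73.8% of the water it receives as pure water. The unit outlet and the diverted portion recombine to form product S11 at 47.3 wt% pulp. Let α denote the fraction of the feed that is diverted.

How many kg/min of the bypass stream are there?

All 2290×0.263 = 602.27 kg/min of pulp reaches S11, so S11 = 602.27/0.473 = 1273.3 kg/min and vapour = 1016.7 kg/min.
The evaporator receives (1−α)·2290 of feed at 0.737 water and removes 0.738 of that water:
0.738×0.737×(1−α)×2290 = 1016.7
(1−α) = 1016.7/1245.5 = 0.8163;  α = 0.1837.
Bypass flow = 0.1837×2290 = 420.74 kg/min.

420.7 kg/min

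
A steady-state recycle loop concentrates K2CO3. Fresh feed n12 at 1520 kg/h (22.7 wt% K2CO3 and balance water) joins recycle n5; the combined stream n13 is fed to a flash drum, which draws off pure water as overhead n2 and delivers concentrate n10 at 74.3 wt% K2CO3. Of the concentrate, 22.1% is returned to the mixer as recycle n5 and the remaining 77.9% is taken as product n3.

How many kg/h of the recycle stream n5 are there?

131.7 kg/h

Overall K2CO3 balance (none leaves overhead): K2CO3 in fresh feed = K2CO3 in product, i.e. 1520×0.227 = (1−0.221)·n10·0.743.
n10 = 345.04/(0.743×0.779) = 596.13 kg/h.
Recycle n5 = 0.221×596.13 = 131.75 kg/h.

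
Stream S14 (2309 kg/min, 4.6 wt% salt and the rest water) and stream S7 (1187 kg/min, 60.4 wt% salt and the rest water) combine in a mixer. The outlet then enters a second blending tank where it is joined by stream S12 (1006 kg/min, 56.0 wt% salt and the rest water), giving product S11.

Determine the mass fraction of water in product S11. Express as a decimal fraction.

0.6920

Overall, product flow = 4502 kg/min.
water in = 2309×0.954 + 1187×0.396 + 1006×0.440 = 3115.5 kg/min.
water fraction in S11 = 0.6920.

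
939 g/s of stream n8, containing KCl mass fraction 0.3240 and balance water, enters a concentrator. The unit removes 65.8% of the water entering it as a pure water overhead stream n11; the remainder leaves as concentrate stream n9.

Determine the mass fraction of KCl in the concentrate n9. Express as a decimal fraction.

0.5836

KCl is not removed: 939×0.324 = 304.24 g/s of KCl enters n9.
water entering = 939×0.676 = 634.76 g/s; overhead removed = 0.658×634.76 = 417.67 g/s.
Concentrate = 939 − 417.67 = 521.33 g/s.
Mass fraction = 304.24/521.33 = 0.5836.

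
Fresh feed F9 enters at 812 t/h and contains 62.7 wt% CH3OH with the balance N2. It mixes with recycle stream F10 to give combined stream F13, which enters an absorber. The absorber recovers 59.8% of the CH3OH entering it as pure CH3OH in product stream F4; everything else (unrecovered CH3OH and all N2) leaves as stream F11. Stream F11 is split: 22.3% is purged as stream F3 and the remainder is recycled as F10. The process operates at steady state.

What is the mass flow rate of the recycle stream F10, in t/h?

1287 t/h

N2 enters only via F9 and leaves only via the purge: 812×0.373 = 0.223×(N2 in F11), and the absorber passes all N2, so N2 in F13 = N2 in F11 = 1358.2 t/h.
CH3OH in F13: m_A = 812×0.627 + (1−0.223)·(1−0.598)·m_A, so m_A = 509.12/0.6876 = 740.39 t/h.
F11 = (1−0.598)×740.39 + 1358.2 = 1655.8 t/h.
Recycle F10 = (1−0.223)×1655.8 = 1286.6 t/h.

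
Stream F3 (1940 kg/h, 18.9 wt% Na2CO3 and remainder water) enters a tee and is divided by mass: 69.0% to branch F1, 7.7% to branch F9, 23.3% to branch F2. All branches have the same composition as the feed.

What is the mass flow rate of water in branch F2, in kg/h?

366.6 kg/h

Branch F2 total = 0.233×1940 = 452.02 kg/h.
water in F2 = 0.811×452.02 = 366.59 kg/h.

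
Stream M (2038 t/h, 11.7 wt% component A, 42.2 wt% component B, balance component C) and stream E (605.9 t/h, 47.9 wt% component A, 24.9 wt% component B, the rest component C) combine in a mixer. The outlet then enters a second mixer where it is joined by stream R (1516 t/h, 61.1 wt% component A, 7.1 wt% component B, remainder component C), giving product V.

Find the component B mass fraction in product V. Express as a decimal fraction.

Overall, product flow = 4159.9 t/h.
component B in = 2038×0.422 + 605.9×0.249 + 1516×0.071 = 1118.5 t/h.
component B fraction in V = 0.269.

0.269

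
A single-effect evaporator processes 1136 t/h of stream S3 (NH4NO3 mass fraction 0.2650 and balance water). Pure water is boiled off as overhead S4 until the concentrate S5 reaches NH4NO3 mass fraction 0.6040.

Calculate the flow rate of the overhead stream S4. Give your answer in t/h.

NH4NO3 is conserved: 1136×0.265 = 301.04 t/h all reports to the concentrate.
Concentrate = 301.04/(target fraction) = 498.41 t/h.
Overhead = 1136 − 498.41 = 637.59 t/h.

637.6 t/h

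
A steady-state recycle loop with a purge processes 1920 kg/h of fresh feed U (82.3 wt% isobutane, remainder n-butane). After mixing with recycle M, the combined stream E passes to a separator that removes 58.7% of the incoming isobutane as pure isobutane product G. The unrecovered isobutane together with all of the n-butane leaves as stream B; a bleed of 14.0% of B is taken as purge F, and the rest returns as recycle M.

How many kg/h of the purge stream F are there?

481.5 kg/h

n-butane enters only via U and leaves only via the purge: 1920×0.177 = 0.140×(n-butane in B), and the separator passes all n-butane, so n-butane in E = n-butane in B = 2427.4 kg/h.
isobutane in E: m_A = 1920×0.823 + (1−0.140)·(1−0.587)·m_A, so m_A = 1580.2/0.6448 = 2450.5 kg/h.
B = (1−0.587)×2450.5 + 2427.4 = 3439.5 kg/h.
Purge F = 0.140×3439.5 = 481.53 kg/h.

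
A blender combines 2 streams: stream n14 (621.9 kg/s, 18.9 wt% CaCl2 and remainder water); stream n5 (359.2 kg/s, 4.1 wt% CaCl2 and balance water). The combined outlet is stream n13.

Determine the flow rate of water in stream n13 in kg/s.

848.8 kg/s

water out = water in = 621.9×0.811 + 359.2×0.959 = 848.83 kg/s.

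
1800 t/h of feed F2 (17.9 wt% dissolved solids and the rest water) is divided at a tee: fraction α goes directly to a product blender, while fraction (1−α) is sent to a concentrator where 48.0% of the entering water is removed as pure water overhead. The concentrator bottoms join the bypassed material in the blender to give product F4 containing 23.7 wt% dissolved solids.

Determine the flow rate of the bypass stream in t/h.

682.2 t/h

All 1800×0.179 = 322.2 t/h of dissolved solids reaches F4, so F4 = 322.2/0.237 = 1359.5 t/h and vapour = 440.51 t/h.
The evaporator receives (1−α)·1800 of feed at 0.821 water and removes 0.480 of that water:
0.480×0.821×(1−α)×1800 = 440.51
(1−α) = 440.51/709.34 = 0.6210;  α = 0.3790.
Bypass flow = 0.3790×1800 = 682.19 t/h.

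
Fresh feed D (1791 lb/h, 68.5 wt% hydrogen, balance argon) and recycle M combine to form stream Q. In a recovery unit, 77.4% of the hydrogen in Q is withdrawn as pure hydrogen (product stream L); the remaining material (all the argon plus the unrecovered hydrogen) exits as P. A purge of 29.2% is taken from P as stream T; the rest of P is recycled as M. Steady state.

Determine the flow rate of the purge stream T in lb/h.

argon enters only via D and leaves only via the purge: 1791×0.315 = 0.292×(argon in P), and the recovery unit passes all argon, so argon in Q = argon in P = 1932.1 lb/h.
hydrogen in Q: m_A = 1791×0.685 + (1−0.292)·(1−0.774)·m_A, so m_A = 1226.8/0.8400 = 1460.5 lb/h.
P = (1−0.774)×1460.5 + 1932.1 = 2262.2 lb/h.
Purge T = 0.292×2262.2 = 660.55 lb/h.

660.5 lb/h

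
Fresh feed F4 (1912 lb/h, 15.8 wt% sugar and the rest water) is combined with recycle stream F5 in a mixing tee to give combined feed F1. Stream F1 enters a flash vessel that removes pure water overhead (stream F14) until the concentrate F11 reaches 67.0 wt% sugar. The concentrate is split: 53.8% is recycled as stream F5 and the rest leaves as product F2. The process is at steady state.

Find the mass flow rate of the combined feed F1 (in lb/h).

Overall sugar balance (none leaves overhead): sugar in fresh feed = sugar in product, i.e. 1912×0.158 = (1−0.538)·F11·0.670.
F11 = 302.1/(0.670×0.462) = 975.95 lb/h.
Recycle F5 = 0.538×975.95 = 525.06 lb/h.
Combined feed F1 = 1912 + 525.06 = 2437.1 lb/h.

2437 lb/h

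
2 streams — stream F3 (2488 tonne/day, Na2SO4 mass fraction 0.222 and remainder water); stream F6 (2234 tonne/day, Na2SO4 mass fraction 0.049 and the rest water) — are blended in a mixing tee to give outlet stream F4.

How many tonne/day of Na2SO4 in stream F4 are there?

661.8 tonne/day

Na2SO4 out = Na2SO4 in = 2488×0.222 + 2234×0.049 = 661.8 tonne/day.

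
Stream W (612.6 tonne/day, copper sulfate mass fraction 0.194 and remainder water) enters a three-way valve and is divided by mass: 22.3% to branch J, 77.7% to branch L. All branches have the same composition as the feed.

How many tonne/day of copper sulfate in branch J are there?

Branch J total = 0.223×612.6 = 136.61 tonne/day.
copper sulfate in J = 0.194×136.61 = 26.502 tonne/day.

26.5 tonne/day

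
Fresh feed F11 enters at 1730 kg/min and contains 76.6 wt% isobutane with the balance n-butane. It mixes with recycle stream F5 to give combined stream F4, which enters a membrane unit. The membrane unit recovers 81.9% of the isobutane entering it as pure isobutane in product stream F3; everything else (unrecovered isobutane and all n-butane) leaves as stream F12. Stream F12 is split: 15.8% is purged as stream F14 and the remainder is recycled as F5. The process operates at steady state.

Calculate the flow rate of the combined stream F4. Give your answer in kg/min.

n-butane enters only via F11 and leaves only via the purge: 1730×0.234 = 0.158×(n-butane in F12), and the membrane unit passes all n-butane, so n-butane in F4 = n-butane in F12 = 2562.2 kg/min.
isobutane in F4: m_A = 1730×0.766 + (1−0.158)·(1−0.819)·m_A, so m_A = 1325.2/0.8476 = 1563.5 kg/min.
F4 = 1563.5 + 2562.2 = 4125.6 kg/min.

4126 kg/min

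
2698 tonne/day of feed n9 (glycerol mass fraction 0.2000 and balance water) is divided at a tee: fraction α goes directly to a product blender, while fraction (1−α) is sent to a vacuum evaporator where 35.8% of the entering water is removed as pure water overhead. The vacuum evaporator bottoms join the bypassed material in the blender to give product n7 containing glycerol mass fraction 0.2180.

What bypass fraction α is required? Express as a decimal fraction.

All 2698×0.200 = 539.6 tonne/day of glycerol reaches n7, so n7 = 539.6/0.218 = 2475.2 tonne/day and vapour = 222.77 tonne/day.
The evaporator receives (1−α)·2698 of feed at 0.800 water and removes 0.358 of that water:
0.358×0.800×(1−α)×2698 = 222.77
(1−α) = 222.77/772.71 = 0.2883;  α = 0.7117.

0.712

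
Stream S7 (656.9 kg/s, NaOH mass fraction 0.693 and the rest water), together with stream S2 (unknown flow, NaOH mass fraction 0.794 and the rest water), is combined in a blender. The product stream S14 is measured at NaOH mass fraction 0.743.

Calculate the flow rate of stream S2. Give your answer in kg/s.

Let S2 be the unknown flow. Total out = 656.9 + S2.
NaOH balance: 455.23 + 0.794·S2 = 0.743·(656.9 + S2)
(0.794 − 0.743)·S2 = 0.743×656.9 − 455.23 = 32.845
S2 = 32.845 / 0.051 = 644.02 kg/s

644 kg/s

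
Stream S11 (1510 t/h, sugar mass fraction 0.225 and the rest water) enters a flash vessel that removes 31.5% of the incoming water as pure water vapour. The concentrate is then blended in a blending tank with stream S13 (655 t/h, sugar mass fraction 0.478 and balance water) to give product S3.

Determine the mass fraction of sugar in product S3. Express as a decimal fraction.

Vapour removed = 0.315×0.775×1510 = 368.63 t/h; concentrate = 1141.4 t/h.
sugar reaching the mixer = 339.75 (from concentrate) + 655×0.478 = 652.84 t/h.
Product flow = 1141.4 + 655 = 1796.4 t/h; sugar fraction = 0.363.

0.363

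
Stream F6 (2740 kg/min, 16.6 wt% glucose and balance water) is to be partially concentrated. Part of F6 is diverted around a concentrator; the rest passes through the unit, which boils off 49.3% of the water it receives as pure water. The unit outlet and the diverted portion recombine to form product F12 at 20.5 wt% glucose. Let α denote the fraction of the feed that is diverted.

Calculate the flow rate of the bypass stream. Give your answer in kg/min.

1472 kg/min

All 2740×0.166 = 454.84 kg/min of glucose reaches F12, so F12 = 454.84/0.205 = 2218.7 kg/min and vapour = 521.27 kg/min.
The evaporator receives (1−α)·2740 of feed at 0.834 water and removes 0.493 of that water:
0.493×0.834×(1−α)×2740 = 521.27
(1−α) = 521.27/1126.6 = 0.4627;  α = 0.5373.
Bypass flow = 0.5373×2740 = 1472.2 kg/min.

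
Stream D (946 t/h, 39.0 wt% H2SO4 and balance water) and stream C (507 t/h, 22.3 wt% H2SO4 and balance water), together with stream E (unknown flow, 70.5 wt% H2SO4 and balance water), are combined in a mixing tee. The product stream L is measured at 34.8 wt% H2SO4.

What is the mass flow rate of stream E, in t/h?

66.23 t/h

Let E be the unknown flow. Total out = 1453 + E.
H2SO4 balance: 482 + 0.705·E = 0.348·(1453 + E)
(0.705 − 0.348)·E = 0.348×1453 − 482 = 23.643
E = 23.643 / 0.357 = 66.227 t/h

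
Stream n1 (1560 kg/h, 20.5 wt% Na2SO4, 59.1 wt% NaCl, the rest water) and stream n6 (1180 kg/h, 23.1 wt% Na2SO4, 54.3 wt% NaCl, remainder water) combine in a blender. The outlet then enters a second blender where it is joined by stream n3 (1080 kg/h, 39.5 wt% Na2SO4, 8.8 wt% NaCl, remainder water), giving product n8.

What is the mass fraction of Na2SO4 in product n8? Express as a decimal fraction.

0.267

Overall, product flow = 3820 kg/h.
Na2SO4 in = 1560×0.205 + 1180×0.231 + 1080×0.395 = 1019 kg/h.
Na2SO4 fraction in n8 = 0.267.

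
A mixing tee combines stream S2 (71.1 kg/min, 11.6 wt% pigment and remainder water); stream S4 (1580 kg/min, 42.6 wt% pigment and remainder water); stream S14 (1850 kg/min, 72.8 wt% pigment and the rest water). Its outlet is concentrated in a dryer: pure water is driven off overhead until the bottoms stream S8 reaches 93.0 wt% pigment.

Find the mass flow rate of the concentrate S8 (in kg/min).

2181 kg/min

pigment entering = 71.1×0.116 + 1580×0.426 + 1850×0.728 = 2028.1 kg/min.
All pigment reports to S8, so S8 = 2028.1/0.930 = 2180.8 kg/min.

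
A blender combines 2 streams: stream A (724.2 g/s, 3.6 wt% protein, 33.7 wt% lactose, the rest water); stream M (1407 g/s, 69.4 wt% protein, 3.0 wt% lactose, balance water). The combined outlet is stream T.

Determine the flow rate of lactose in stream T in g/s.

lactose out = lactose in = 724.2×0.337 + 1407×0.030 = 286.27 g/s.

286.3 g/s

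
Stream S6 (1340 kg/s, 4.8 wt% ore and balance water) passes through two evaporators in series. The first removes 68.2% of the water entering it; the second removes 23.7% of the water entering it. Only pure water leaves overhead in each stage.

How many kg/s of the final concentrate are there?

water in feed = 1340×0.952 = 1275.7 kg/s.
After stage 1: water left = (1−0.682)×1275.7 = 405.67; stream total = 469.99 kg/s.
After stage 2: water left = (1−0.237)×405.67 = 309.52; final concentrate = 373.84 kg/s.

373.8 kg/s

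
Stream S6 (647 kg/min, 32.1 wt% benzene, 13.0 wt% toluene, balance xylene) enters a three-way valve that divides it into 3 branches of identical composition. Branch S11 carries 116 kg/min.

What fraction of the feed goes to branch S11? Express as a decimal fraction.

0.179

Fraction to S11 = 116/647 = 0.1793.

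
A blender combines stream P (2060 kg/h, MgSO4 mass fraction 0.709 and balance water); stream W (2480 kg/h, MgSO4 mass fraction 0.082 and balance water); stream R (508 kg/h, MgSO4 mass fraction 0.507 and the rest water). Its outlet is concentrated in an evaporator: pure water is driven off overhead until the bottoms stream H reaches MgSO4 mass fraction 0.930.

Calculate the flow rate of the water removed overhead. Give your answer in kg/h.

2982 kg/h

MgSO4 entering = 2060×0.709 + 2480×0.082 + 508×0.507 = 1921.5 kg/h.
All MgSO4 reports to H, so H = 1921.5/0.930 = 2066.1 kg/h.
Total feed = 5048 kg/h; overhead = 5048 − 2066.1 = 2981.9 kg/h.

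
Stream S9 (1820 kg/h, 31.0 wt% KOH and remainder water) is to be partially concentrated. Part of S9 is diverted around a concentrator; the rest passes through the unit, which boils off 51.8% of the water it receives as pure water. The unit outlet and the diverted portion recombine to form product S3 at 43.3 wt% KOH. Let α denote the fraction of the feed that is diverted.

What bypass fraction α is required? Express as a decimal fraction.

All 1820×0.310 = 564.2 kg/h of KOH reaches S3, so S3 = 564.2/0.433 = 1303 kg/h and vapour = 517 kg/h.
The evaporator receives (1−α)·1820 of feed at 0.690 water and removes 0.518 of that water:
0.518×0.690×(1−α)×1820 = 517
(1−α) = 517/650.5 = 0.7948;  α = 0.2052.

0.205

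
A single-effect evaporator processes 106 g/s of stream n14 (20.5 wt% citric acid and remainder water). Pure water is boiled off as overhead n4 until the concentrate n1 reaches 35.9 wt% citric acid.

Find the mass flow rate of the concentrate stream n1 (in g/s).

citric acid is conserved: 106×0.205 = 21.73 g/s all reports to the concentrate.
Concentrate = 21.73/(target fraction) = 60.529 g/s.

60.53 g/s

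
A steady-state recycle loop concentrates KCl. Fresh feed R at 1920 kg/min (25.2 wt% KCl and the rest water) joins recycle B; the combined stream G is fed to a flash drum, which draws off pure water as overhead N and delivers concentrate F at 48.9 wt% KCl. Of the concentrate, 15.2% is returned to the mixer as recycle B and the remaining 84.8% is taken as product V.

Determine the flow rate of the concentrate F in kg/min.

1167 kg/min

Overall KCl balance (none leaves overhead): KCl in fresh feed = KCl in product, i.e. 1920×0.252 = (1−0.152)·F·0.489.
F = 483.84/(0.489×0.848) = 1166.8 kg/min.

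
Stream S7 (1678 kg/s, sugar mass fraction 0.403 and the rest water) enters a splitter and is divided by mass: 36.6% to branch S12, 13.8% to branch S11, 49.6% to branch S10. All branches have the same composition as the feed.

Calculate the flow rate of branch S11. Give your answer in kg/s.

Branch S11 flow = 0.138×1678 = 231.56 kg/s.

231.6 kg/s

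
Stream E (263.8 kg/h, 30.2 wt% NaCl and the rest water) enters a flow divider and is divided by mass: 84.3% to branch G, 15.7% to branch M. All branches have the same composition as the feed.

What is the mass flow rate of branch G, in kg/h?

222.4 kg/h

Branch G flow = 0.843×263.8 = 222.38 kg/h.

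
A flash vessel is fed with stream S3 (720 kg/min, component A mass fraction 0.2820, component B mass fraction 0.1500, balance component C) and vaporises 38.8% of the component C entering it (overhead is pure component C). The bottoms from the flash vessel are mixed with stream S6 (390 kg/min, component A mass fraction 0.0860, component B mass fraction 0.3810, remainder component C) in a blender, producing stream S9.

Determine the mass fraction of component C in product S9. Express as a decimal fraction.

Vapour removed = 0.388×0.568×720 = 158.68 kg/min; concentrate = 561.32 kg/min.
component C reaching the mixer = 250.28 (from concentrate) + 390×0.533 = 458.15 kg/min.
Product flow = 561.32 + 390 = 951.32 kg/min; component C fraction = 0.4816.

0.4816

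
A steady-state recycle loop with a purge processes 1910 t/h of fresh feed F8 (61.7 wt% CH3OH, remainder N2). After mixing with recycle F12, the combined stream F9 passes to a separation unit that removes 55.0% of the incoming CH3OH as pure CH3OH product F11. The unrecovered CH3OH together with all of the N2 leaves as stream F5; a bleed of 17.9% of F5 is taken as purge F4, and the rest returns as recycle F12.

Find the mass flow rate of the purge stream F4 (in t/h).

N2 enters only via F8 and leaves only via the purge: 1910×0.383 = 0.179×(N2 in F5), and the separation unit passes all N2, so N2 in F9 = N2 in F5 = 4086.8 t/h.
CH3OH in F9: m_A = 1910×0.617 + (1−0.179)·(1−0.550)·m_A, so m_A = 1178.5/0.6306 = 1869 t/h.
F5 = (1−0.550)×1869 + 4086.8 = 4927.8 t/h.
Purge F4 = 0.179×4927.8 = 882.07 t/h.

882.1 t/h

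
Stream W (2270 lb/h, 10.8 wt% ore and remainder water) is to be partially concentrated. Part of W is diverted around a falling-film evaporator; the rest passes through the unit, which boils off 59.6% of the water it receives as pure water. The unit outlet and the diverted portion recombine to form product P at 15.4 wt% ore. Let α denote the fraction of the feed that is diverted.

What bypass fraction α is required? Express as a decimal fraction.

All 2270×0.108 = 245.16 lb/h of ore reaches P, so P = 245.16/0.154 = 1591.9 lb/h and vapour = 678.05 lb/h.
The evaporator receives (1−α)·2270 of feed at 0.892 water and removes 0.596 of that water:
0.596×0.892×(1−α)×2270 = 678.05
(1−α) = 678.05/1206.8 = 0.5619;  α = 0.4381.

0.438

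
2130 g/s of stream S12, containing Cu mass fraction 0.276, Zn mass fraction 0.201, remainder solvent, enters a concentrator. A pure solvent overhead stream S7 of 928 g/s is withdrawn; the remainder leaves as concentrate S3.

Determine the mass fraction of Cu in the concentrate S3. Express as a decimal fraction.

Cu is not removed: 2130×0.276 = 587.88 g/s of Cu enters S3.
Concentrate = 2130 − 928 = 1202 g/s.
Mass fraction = 587.88/1202 = 0.489.

0.489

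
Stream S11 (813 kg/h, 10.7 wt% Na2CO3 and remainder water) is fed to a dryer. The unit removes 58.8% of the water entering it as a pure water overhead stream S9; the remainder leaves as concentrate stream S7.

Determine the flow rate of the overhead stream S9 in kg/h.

426.9 kg/h

water entering = 813×0.893 = 726.01 kg/h; overhead removed = 0.588×726.01 = 426.89 kg/h.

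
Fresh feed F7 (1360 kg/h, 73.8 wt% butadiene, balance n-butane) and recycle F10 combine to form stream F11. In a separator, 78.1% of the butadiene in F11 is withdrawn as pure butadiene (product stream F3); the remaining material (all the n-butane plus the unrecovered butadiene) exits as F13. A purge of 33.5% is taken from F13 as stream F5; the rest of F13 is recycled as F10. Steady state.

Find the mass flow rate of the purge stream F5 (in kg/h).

n-butane enters only via F7 and leaves only via the purge: 1360×0.262 = 0.335×(n-butane in F13), and the separator passes all n-butane, so n-butane in F11 = n-butane in F13 = 1063.6 kg/h.
butadiene in F11: m_A = 1360×0.738 + (1−0.335)·(1−0.781)·m_A, so m_A = 1003.7/0.8544 = 1174.8 kg/h.
F13 = (1−0.781)×1174.8 + 1063.6 = 1320.9 kg/h.
Purge F5 = 0.335×1320.9 = 442.51 kg/h.

442.5 kg/h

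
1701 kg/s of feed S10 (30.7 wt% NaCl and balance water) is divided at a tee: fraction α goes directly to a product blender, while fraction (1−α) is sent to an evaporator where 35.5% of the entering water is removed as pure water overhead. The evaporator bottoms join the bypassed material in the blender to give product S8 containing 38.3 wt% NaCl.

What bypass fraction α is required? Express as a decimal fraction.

0.193

All 1701×0.307 = 522.21 kg/s of NaCl reaches S8, so S8 = 522.21/0.383 = 1363.5 kg/s and vapour = 337.54 kg/s.
The evaporator receives (1−α)·1701 of feed at 0.693 water and removes 0.355 of that water:
0.355×0.693×(1−α)×1701 = 337.54
(1−α) = 337.54/418.47 = 0.8066;  α = 0.1934.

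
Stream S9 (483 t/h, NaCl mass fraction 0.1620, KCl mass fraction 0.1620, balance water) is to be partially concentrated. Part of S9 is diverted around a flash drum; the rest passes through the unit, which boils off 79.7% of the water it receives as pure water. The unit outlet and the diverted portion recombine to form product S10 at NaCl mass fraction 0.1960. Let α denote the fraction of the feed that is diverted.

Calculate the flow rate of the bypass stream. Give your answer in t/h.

All 483×0.162 = 78.246 t/h of NaCl reaches S10, so S10 = 78.246/0.196 = 399.21 t/h and vapour = 83.786 t/h.
The evaporator receives (1−α)·483 of feed at 0.676 water and removes 0.797 of that water:
0.797×0.676×(1−α)×483 = 83.786
(1−α) = 83.786/260.23 = 0.3220;  α = 0.6780.
Bypass flow = 0.6780×483 = 327.49 t/h.

327.5 t/h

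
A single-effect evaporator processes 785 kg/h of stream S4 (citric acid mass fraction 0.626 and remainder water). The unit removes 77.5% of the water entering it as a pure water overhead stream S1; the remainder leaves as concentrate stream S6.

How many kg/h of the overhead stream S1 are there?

water entering = 785×0.374 = 293.59 kg/h; overhead removed = 0.775×293.59 = 227.53 kg/h.

227.5 kg/h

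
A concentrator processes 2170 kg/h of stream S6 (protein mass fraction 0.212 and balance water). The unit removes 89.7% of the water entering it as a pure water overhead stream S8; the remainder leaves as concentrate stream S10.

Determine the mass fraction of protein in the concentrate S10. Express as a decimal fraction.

protein is not removed: 2170×0.212 = 460.04 kg/h of protein enters S10.
water entering = 2170×0.788 = 1710 kg/h; overhead removed = 0.897×1710 = 1533.8 kg/h.
Concentrate = 2170 − 1533.8 = 636.17 kg/h.
Mass fraction = 460.04/636.17 = 0.723.

0.723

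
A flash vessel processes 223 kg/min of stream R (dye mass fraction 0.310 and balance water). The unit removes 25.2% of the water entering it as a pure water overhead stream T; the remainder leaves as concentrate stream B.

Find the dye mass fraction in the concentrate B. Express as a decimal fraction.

dye is not removed: 223×0.310 = 69.13 kg/min of dye enters B.
water entering = 223×0.690 = 153.87 kg/min; overhead removed = 0.252×153.87 = 38.775 kg/min.
Concentrate = 223 − 38.775 = 184.22 kg/min.
Mass fraction = 69.13/184.22 = 0.375.

0.375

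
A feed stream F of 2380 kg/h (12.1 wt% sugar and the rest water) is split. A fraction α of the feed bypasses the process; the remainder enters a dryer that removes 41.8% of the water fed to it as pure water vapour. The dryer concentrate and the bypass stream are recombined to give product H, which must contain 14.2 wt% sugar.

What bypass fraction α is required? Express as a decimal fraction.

0.598

All 2380×0.121 = 287.98 kg/h of sugar reaches H, so H = 287.98/0.142 = 2028 kg/h and vapour = 351.97 kg/h.
The evaporator receives (1−α)·2380 of feed at 0.879 water and removes 0.418 of that water:
0.418×0.879×(1−α)×2380 = 351.97
(1−α) = 351.97/874.46 = 0.4025;  α = 0.5975.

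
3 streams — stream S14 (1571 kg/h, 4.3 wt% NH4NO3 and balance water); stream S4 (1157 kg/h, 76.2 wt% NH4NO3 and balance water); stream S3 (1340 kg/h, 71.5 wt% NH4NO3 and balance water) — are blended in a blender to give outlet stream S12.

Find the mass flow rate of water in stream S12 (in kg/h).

2161 kg/h

water out = water in = 1571×0.957 + 1157×0.238 + 1340×0.285 = 2160.7 kg/h.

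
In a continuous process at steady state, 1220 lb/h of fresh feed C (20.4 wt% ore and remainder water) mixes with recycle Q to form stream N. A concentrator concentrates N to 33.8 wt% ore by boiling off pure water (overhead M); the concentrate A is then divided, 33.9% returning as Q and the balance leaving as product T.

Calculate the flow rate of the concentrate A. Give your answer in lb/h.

Overall ore balance (none leaves overhead): ore in fresh feed = ore in product, i.e. 1220×0.204 = (1−0.339)·A·0.338.
A = 248.88/(0.338×0.661) = 1114 lb/h.

1114 lb/h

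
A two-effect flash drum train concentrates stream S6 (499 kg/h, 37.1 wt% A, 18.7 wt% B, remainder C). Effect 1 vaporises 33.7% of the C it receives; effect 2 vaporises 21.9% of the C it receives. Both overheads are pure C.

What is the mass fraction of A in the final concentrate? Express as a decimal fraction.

0.471

C in feed = 499×0.442 = 220.56 kg/h.
After stage 1: C left = (1−0.337)×220.56 = 146.23; stream total = 424.67 kg/h.
After stage 2: C left = (1−0.219)×146.23 = 114.21; final concentrate = 392.65 kg/h.
A fraction = 185.13/392.65 = 0.471.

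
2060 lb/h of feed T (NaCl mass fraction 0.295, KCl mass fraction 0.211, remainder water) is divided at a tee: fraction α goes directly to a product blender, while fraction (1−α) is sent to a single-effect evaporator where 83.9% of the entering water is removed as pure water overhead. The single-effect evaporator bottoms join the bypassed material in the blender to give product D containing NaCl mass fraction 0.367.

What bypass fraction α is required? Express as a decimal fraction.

All 2060×0.295 = 607.7 lb/h of NaCl reaches D, so D = 607.7/0.367 = 1655.9 lb/h and vapour = 404.14 lb/h.
The evaporator receives (1−α)·2060 of feed at 0.494 water and removes 0.839 of that water:
0.839×0.494×(1−α)×2060 = 404.14
(1−α) = 404.14/853.8 = 0.4733;  α = 0.5267.

0.527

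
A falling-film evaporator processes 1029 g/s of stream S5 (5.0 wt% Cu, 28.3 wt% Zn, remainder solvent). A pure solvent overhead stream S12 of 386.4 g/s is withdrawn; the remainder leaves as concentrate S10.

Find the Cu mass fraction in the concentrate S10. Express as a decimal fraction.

0.080

Cu is not removed: 1029×0.050 = 51.45 g/s of Cu enters S10.
Concentrate = 1029 − 386.4 = 642.6 g/s.
Mass fraction = 51.45/642.6 = 0.080.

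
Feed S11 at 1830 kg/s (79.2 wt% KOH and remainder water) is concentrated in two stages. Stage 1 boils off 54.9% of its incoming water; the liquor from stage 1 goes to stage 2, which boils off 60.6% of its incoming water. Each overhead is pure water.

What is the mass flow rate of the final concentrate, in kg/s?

1517 kg/s

water in feed = 1830×0.208 = 380.64 kg/s.
After stage 1: water left = (1−0.549)×380.64 = 171.67; stream total = 1621 kg/s.
After stage 2: water left = (1−0.606)×171.67 = 67.637; final concentrate = 1517 kg/s.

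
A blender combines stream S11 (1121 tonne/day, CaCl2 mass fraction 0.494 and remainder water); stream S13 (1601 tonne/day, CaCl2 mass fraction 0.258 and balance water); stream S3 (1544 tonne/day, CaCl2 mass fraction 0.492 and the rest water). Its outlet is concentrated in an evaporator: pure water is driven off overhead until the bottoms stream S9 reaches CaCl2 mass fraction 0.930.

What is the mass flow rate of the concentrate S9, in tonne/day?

1856 tonne/day

CaCl2 entering = 1121×0.494 + 1601×0.258 + 1544×0.492 = 1726.5 tonne/day.
All CaCl2 reports to S9, so S9 = 1726.5/0.930 = 1856.4 tonne/day.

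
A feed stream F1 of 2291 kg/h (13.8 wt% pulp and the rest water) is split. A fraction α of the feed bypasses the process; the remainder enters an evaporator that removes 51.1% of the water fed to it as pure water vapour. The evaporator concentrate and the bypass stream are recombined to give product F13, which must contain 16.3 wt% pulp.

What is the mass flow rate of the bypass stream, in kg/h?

All 2291×0.138 = 316.16 kg/h of pulp reaches F13, so F13 = 316.16/0.163 = 1939.6 kg/h and vapour = 351.38 kg/h.
The evaporator receives (1−α)·2291 of feed at 0.862 water and removes 0.511 of that water:
0.511×0.862×(1−α)×2291 = 351.38
(1−α) = 351.38/1009.1 = 0.3482;  α = 0.6518.
Bypass flow = 0.6518×2291 = 1493.3 kg/h.

1493 kg/h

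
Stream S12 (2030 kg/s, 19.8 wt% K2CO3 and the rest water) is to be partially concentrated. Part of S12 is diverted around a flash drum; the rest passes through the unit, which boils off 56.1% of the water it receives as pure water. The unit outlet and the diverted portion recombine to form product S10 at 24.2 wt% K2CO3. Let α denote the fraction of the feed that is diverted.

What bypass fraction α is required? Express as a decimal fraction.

0.596

All 2030×0.198 = 401.94 kg/s of K2CO3 reaches S10, so S10 = 401.94/0.242 = 1660.9 kg/s and vapour = 369.09 kg/s.
The evaporator receives (1−α)·2030 of feed at 0.802 water and removes 0.561 of that water:
0.561×0.802×(1−α)×2030 = 369.09
(1−α) = 369.09/913.34 = 0.4041;  α = 0.5959.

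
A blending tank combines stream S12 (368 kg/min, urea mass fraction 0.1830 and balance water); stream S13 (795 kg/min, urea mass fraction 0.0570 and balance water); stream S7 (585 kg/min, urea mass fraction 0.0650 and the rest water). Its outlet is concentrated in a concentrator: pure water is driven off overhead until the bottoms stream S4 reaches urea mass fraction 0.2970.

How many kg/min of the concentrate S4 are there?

urea entering = 368×0.183 + 795×0.057 + 585×0.065 = 150.68 kg/min.
All urea reports to S4, so S4 = 150.68/0.297 = 507.35 kg/min.

507.4 kg/min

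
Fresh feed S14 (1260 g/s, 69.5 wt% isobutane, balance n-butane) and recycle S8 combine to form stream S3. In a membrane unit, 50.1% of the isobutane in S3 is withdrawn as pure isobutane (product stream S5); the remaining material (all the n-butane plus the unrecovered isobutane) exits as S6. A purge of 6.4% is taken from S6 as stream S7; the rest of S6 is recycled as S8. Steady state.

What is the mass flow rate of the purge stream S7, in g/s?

436.8 g/s

n-butane enters only via S14 and leaves only via the purge: 1260×0.305 = 0.064×(n-butane in S6), and the membrane unit passes all n-butane, so n-butane in S3 = n-butane in S6 = 6004.7 g/s.
isobutane in S3: m_A = 1260×0.695 + (1−0.064)·(1−0.501)·m_A, so m_A = 875.7/0.5329 = 1643.2 g/s.
S6 = (1−0.501)×1643.2 + 6004.7 = 6824.6 g/s.
Purge S7 = 0.064×6824.6 = 436.78 g/s.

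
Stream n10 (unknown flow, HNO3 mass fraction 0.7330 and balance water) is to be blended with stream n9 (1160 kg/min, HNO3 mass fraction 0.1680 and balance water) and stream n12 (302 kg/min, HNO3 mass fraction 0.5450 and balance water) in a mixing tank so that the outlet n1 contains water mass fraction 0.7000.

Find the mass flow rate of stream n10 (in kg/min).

182.7 kg/min

Let n10 be the unknown flow. Total out = 1462 + n10.
water balance: 1102.5 + 0.267·n10 = 0.700·(1462 + n10)
(0.267 − 0.700)·n10 = 0.700×1462 − 1102.5 = -79.13
n10 = -79.13 / -0.433 = 182.75 kg/min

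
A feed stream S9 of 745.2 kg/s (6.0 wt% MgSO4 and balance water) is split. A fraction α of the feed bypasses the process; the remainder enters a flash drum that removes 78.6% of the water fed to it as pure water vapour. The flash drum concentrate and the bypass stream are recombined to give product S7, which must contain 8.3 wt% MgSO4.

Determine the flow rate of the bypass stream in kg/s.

All 745.2×0.060 = 44.712 kg/s of MgSO4 reaches S7, so S7 = 44.712/0.083 = 538.7 kg/s and vapour = 206.5 kg/s.
The evaporator receives (1−α)·745.2 of feed at 0.940 water and removes 0.786 of that water:
0.786×0.940×(1−α)×745.2 = 206.5
(1−α) = 206.5/550.58 = 0.3751;  α = 0.6249.
Bypass flow = 0.6249×745.2 = 465.71 kg/s.

465.7 kg/s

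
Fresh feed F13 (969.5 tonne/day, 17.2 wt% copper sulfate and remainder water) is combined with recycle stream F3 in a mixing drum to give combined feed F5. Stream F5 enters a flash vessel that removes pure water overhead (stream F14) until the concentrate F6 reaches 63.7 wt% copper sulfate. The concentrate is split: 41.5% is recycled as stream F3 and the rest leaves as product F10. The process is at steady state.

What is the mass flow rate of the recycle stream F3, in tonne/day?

185.7 tonne/day

Overall copper sulfate balance (none leaves overhead): copper sulfate in fresh feed = copper sulfate in product, i.e. 969.5×0.172 = (1−0.415)·F6·0.637.
F6 = 166.75/(0.637×0.585) = 447.49 tonne/day.
Recycle F3 = 0.415×447.49 = 185.71 tonne/day.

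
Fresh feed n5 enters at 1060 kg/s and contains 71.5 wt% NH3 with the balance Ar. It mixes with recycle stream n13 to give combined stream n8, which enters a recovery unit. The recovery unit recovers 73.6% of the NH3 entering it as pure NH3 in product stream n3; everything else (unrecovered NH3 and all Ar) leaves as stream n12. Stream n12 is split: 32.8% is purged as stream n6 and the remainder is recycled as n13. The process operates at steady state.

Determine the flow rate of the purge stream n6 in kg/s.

Ar enters only via n5 and leaves only via the purge: 1060×0.285 = 0.328×(Ar in n12), and the recovery unit passes all Ar, so Ar in n8 = Ar in n12 = 921.04 kg/s.
NH3 in n8: m_A = 1060×0.715 + (1−0.328)·(1−0.736)·m_A, so m_A = 757.9/0.8226 = 921.36 kg/s.
n12 = (1−0.736)×921.36 + 921.04 = 1164.3 kg/s.
Purge n6 = 0.328×1164.3 = 381.88 kg/s.

381.9 kg/s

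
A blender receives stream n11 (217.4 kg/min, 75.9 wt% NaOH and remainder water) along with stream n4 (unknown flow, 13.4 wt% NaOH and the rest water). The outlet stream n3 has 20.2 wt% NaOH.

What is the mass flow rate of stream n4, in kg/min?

Let n4 be the unknown flow. Total out = 217.4 + n4.
NaOH balance: 165.01 + 0.134·n4 = 0.202·(217.4 + n4)
(0.134 − 0.202)·n4 = 0.202×217.4 − 165.01 = -121.09
n4 = -121.09 / -0.068 = 1780.8 kg/min

1781 kg/min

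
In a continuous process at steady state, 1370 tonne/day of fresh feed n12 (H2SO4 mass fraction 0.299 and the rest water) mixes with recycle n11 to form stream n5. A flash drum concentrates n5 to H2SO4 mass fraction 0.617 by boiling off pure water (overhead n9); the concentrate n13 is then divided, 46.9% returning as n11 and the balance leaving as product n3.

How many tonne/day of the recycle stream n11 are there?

Overall H2SO4 balance (none leaves overhead): H2SO4 in fresh feed = H2SO4 in product, i.e. 1370×0.299 = (1−0.469)·n13·0.617.
n13 = 409.63/(0.617×0.531) = 1250.3 tonne/day.
Recycle n11 = 0.469×1250.3 = 586.39 tonne/day.

586.4 tonne/day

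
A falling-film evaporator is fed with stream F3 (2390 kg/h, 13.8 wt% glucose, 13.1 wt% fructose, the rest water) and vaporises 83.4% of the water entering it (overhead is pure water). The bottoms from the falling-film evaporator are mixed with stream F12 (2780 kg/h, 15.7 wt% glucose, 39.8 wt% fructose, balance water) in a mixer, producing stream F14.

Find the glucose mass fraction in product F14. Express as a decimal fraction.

0.2064

Vapour removed = 0.834×0.731×2390 = 1457.1 kg/h; concentrate = 932.93 kg/h.
glucose reaching the mixer = 329.82 (from concentrate) + 2780×0.157 = 766.28 kg/h.
Product flow = 932.93 + 2780 = 3712.9 kg/h; glucose fraction = 0.2064.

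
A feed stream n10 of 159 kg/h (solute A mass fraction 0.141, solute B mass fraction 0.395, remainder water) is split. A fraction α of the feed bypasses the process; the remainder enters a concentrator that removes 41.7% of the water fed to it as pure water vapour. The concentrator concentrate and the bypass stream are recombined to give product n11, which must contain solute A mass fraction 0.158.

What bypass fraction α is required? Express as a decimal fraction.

All 159×0.141 = 22.419 kg/h of solute A reaches n11, so n11 = 22.419/0.158 = 141.89 kg/h and vapour = 17.108 kg/h.
The evaporator receives (1−α)·159 of feed at 0.464 water and removes 0.417 of that water:
0.417×0.464×(1−α)×159 = 17.108
(1−α) = 17.108/30.765 = 0.5561;  α = 0.4439.

0.444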